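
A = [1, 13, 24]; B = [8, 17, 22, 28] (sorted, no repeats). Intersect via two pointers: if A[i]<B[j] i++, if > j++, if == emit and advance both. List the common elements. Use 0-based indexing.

intersection = []

[i=0,j=0] 1<8 → i++
[i=1,j=0] 13>8 → j++
[i=1,j=1] 13<17 → i++
[i=2,j=1] 24>17 → j++
[i=2,j=2] 24>22 → j++
[i=2,j=3] 24<28 → i++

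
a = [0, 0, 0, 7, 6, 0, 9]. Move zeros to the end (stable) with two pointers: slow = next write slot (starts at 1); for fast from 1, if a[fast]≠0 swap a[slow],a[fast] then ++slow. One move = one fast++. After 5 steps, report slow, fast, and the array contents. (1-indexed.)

(s=1,f=1) a[fast]=0 → fast++
(s=1,f=2) a[fast]=0 → fast++
(s=1,f=3) a[fast]=0 → fast++
(s=1,f=4) a[fast]=7≠0 swap→a[1]=7 → slow++,fast++
(s=2,f=5) a[fast]=6≠0 swap→a[2]=6 → slow++,fast++

slow=3, fast=6, a=[7, 6, 0, 0, 0, 0, 9]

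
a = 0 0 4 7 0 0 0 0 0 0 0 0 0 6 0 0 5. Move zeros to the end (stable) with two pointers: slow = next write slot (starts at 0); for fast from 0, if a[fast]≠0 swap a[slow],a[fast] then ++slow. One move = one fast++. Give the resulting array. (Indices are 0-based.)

slow=0 fast=0: a[fast]=0, fast++
slow=0 fast=1: a[fast]=0, fast++
slow=0 fast=2: a[fast]=4≠0 swap→a[0]=4, slow++,fast++
slow=1 fast=3: a[fast]=7≠0 swap→a[1]=7, slow++,fast++
slow=2 fast=4: a[fast]=0, fast++
slow=2 fast=5: a[fast]=0, fast++
slow=2 fast=6: a[fast]=0, fast++
slow=2 fast=7: a[fast]=0, fast++
slow=2 fast=8: a[fast]=0, fast++
slow=2 fast=9: a[fast]=0, fast++
slow=2 fast=10: a[fast]=0, fast++
slow=2 fast=11: a[fast]=0, fast++
slow=2 fast=12: a[fast]=0, fast++
slow=2 fast=13: a[fast]=6≠0 swap→a[2]=6, slow++,fast++
slow=3 fast=14: a[fast]=0, fast++
slow=3 fast=15: a[fast]=0, fast++
slow=3 fast=16: a[fast]=5≠0 swap→a[3]=5, slow++,fast++

[4, 7, 6, 5, 0, 0, 0, 0, 0, 0, 0, 0, 0, 0, 0, 0, 0]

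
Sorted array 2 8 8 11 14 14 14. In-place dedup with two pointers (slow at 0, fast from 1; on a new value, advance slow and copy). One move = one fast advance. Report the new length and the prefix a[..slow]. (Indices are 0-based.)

length 4; prefix = [2, 8, 11, 14]

(s=0,f=1) a[fast]=8≠a[slow]=2 write a[1]=8 → slow++,fast++
(s=1,f=2) a[fast]=8=a[slow] dup → fast++
(s=1,f=3) a[fast]=11≠a[slow]=8 write a[2]=11 → slow++,fast++
(s=2,f=4) a[fast]=14≠a[slow]=11 write a[3]=14 → slow++,fast++
(s=3,f=5) a[fast]=14=a[slow] dup → fast++
(s=3,f=6) a[fast]=14=a[slow] dup → fast++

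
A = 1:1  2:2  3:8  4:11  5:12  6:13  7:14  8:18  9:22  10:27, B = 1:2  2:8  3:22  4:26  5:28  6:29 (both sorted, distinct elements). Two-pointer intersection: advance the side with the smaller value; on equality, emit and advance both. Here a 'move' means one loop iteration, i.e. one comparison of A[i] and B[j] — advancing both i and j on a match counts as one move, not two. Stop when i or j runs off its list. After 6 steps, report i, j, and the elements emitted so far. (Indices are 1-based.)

i=7, j=3, emitted=[2, 8]

[i=1,j=1] 1<2 → i++
[i=2,j=1] 2==2 emit → i++,j++
[i=3,j=2] 8==8 emit → i++,j++
[i=4,j=3] 11<22 → i++
[i=5,j=3] 12<22 → i++
[i=6,j=3] 13<22 → i++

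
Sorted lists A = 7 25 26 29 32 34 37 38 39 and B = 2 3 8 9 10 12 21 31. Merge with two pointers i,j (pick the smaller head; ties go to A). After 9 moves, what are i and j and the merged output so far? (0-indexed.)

i=2, j=7, merged so far=[2, 3, 7, 8, 9, 10, 12, 21, 25]

i=0 j=0: A[i]=7>B[j]=2 take 2, j++
i=0 j=1: A[i]=7>B[j]=3 take 3, j++
i=0 j=2: A[i]=7<=B[j]=8 take 7, i++
i=1 j=2: A[i]=25>B[j]=8 take 8, j++
i=1 j=3: A[i]=25>B[j]=9 take 9, j++
i=1 j=4: A[i]=25>B[j]=10 take 10, j++
i=1 j=5: A[i]=25>B[j]=12 take 12, j++
i=1 j=6: A[i]=25>B[j]=21 take 21, j++
i=1 j=7: A[i]=25<=B[j]=31 take 25, i++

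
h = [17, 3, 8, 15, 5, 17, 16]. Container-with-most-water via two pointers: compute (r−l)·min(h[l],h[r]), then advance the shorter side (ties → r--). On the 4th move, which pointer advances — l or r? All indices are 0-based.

[0,6] min(17,16)*6=96 best=96 * → r--
[0,5] min(17,17)*5=85 best=96 → r--
[0,4] min(17,5)*4=20 best=96 → r--
[0,3] min(17,15)*3=45 best=96 → r--

r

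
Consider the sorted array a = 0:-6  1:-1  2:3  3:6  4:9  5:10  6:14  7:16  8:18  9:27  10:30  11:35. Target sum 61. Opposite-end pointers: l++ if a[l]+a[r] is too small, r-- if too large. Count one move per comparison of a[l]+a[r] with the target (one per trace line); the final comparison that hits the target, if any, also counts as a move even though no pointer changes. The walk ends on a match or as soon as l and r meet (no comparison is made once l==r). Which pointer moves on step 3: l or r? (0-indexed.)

[0,11] -6+35=29 <61 → l++
[1,11] -1+35=34 <61 → l++
[2,11] 3+35=38 <61 → l++

l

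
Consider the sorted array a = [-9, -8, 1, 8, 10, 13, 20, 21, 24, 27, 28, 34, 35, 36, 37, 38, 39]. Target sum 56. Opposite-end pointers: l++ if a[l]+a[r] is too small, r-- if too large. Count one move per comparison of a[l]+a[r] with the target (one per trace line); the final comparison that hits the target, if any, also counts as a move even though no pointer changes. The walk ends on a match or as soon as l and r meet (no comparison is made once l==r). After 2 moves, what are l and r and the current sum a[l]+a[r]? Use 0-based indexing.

[0,16] -9+39=30 <56 → l++
[1,16] -8+39=31 <56 → l++

l=2, r=16, sum=40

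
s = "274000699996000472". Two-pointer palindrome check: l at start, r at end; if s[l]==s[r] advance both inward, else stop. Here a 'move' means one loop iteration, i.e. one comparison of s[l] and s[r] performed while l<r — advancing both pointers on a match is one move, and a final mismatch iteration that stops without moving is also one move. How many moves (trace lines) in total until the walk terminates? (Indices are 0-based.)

9 moves

[0,17] '2'=='2' → l++,r--
[1,16] '7'=='7' → l++,r--
[2,15] '4'=='4' → l++,r--
[3,14] '0'=='0' → l++,r--
[4,13] '0'=='0' → l++,r--
[5,12] '0'=='0' → l++,r--
[6,11] '6'=='6' → l++,r--
[7,10] '9'=='9' → l++,r--
[8,9] '9'=='9' → l++,r--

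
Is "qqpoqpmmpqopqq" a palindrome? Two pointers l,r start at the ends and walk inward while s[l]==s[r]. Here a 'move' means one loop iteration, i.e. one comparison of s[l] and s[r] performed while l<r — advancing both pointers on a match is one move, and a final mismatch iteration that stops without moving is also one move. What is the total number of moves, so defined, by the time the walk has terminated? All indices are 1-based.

l=1 r=14: 'q'=='q', l++,r--
l=2 r=13: 'q'=='q', l++,r--
l=3 r=12: 'p'=='p', l++,r--
l=4 r=11: 'o'=='o', l++,r--
l=5 r=10: 'q'=='q', l++,r--
l=6 r=9: 'p'=='p', l++,r--
l=7 r=8: 'm'=='m', l++,r--

7 moves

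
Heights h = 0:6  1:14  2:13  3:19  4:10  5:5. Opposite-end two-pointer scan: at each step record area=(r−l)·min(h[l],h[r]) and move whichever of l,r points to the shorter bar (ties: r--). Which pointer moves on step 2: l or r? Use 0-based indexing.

l

l=0 r=5: min(6,5)*5=25 best=25 *, r--
l=0 r=4: min(6,10)*4=24 best=25, l++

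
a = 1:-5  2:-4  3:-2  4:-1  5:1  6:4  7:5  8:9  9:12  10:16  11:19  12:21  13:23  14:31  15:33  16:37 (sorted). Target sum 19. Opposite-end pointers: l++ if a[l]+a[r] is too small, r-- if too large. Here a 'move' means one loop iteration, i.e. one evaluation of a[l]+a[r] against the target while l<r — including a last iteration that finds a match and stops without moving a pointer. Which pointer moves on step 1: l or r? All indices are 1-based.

r

l=1 r=16: -5+37=32 >19, r--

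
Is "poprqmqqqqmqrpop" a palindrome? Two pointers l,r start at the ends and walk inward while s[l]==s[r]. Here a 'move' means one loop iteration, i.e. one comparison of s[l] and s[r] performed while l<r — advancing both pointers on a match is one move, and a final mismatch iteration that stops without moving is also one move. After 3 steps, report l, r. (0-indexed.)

l=3, r=12

[0,15] 'p'=='p' → l++,r--
[1,14] 'o'=='o' → l++,r--
[2,13] 'p'=='p' → l++,r--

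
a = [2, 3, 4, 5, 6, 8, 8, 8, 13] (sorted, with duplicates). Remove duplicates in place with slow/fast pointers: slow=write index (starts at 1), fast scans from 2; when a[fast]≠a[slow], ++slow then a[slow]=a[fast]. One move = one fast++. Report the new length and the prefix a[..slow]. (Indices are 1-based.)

length 7; prefix = [2, 3, 4, 5, 6, 8, 13]

slow=1 fast=2: a[fast]=3≠a[slow]=2 write a[2]=3, slow++,fast++
slow=2 fast=3: a[fast]=4≠a[slow]=3 write a[3]=4, slow++,fast++
slow=3 fast=4: a[fast]=5≠a[slow]=4 write a[4]=5, slow++,fast++
slow=4 fast=5: a[fast]=6≠a[slow]=5 write a[5]=6, slow++,fast++
slow=5 fast=6: a[fast]=8≠a[slow]=6 write a[6]=8, slow++,fast++
slow=6 fast=7: a[fast]=8=a[slow] dup, fast++
slow=6 fast=8: a[fast]=8=a[slow] dup, fast++
slow=6 fast=9: a[fast]=13≠a[slow]=8 write a[7]=13, slow++,fast++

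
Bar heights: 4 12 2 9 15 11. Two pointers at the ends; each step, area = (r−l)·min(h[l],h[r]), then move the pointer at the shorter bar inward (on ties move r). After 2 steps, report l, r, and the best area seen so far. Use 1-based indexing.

l=1 r=6: min(4,11)*5=20 best=20 *, l++
l=2 r=6: min(12,11)*4=44 best=44 *, r--

l=2, r=5, best area=44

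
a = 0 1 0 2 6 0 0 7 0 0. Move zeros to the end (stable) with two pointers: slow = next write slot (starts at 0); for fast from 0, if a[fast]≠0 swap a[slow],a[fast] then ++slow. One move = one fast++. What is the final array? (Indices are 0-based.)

[1, 2, 6, 7, 0, 0, 0, 0, 0, 0]

(s=0,f=0) a[fast]=0 → fast++
(s=0,f=1) a[fast]=1≠0 swap→a[0]=1 → slow++,fast++
(s=1,f=2) a[fast]=0 → fast++
(s=1,f=3) a[fast]=2≠0 swap→a[1]=2 → slow++,fast++
(s=2,f=4) a[fast]=6≠0 swap→a[2]=6 → slow++,fast++
(s=3,f=5) a[fast]=0 → fast++
(s=3,f=6) a[fast]=0 → fast++
(s=3,f=7) a[fast]=7≠0 swap→a[3]=7 → slow++,fast++
(s=4,f=8) a[fast]=0 → fast++
(s=4,f=9) a[fast]=0 → fast++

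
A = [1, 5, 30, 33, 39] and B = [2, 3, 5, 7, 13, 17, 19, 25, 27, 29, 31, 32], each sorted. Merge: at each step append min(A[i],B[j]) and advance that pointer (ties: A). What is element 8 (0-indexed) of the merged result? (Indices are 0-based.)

merged[8] = 19

i=0 j=0: A[i]=1<=B[j]=2 take 1, i++
i=1 j=0: A[i]=5>B[j]=2 take 2, j++
i=1 j=1: A[i]=5>B[j]=3 take 3, j++
i=1 j=2: A[i]=5<=B[j]=5 take 5, i++
i=2 j=2: A[i]=30>B[j]=5 take 5, j++
i=2 j=3: A[i]=30>B[j]=7 take 7, j++
i=2 j=4: A[i]=30>B[j]=13 take 13, j++
i=2 j=5: A[i]=30>B[j]=17 take 17, j++
i=2 j=6: A[i]=30>B[j]=19 take 19, j++
i=2 j=7: A[i]=30>B[j]=25 take 25, j++
i=2 j=8: A[i]=30>B[j]=27 take 27, j++
i=2 j=9: A[i]=30>B[j]=29 take 29, j++
i=2 j=10: A[i]=30<=B[j]=31 take 30, i++
i=3 j=10: A[i]=33>B[j]=31 take 31, j++
i=3 j=11: A[i]=33>B[j]=32 take 32, j++
i=3 j=12: B done, take A[i]=33, i++
i=4 j=12: B done, take A[i]=39, i++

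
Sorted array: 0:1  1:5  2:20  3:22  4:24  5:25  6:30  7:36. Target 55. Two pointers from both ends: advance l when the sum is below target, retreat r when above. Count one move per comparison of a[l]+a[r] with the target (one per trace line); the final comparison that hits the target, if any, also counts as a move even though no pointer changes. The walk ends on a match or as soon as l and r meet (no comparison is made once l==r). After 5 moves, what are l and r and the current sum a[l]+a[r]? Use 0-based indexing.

l=0 r=7: 1+36=37 <55, l++
l=1 r=7: 5+36=41 <55, l++
l=2 r=7: 20+36=56 >55, r--
l=2 r=6: 20+30=50 <55, l++
l=3 r=6: 22+30=52 <55, l++

l=4, r=6, sum=54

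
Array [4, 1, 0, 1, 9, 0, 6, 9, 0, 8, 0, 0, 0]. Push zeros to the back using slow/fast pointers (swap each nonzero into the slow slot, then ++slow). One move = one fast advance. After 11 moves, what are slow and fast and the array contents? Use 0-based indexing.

slow=7, fast=11, a=[4, 1, 1, 9, 6, 9, 8, 0, 0, 0, 0, 0, 0]

slow=0 fast=0: a[fast]=4≠0 swap→a[0]=4, slow++,fast++
slow=1 fast=1: a[fast]=1≠0 swap→a[1]=1, slow++,fast++
slow=2 fast=2: a[fast]=0, fast++
slow=2 fast=3: a[fast]=1≠0 swap→a[2]=1, slow++,fast++
slow=3 fast=4: a[fast]=9≠0 swap→a[3]=9, slow++,fast++
slow=4 fast=5: a[fast]=0, fast++
slow=4 fast=6: a[fast]=6≠0 swap→a[4]=6, slow++,fast++
slow=5 fast=7: a[fast]=9≠0 swap→a[5]=9, slow++,fast++
slow=6 fast=8: a[fast]=0, fast++
slow=6 fast=9: a[fast]=8≠0 swap→a[6]=8, slow++,fast++
slow=7 fast=10: a[fast]=0, fast++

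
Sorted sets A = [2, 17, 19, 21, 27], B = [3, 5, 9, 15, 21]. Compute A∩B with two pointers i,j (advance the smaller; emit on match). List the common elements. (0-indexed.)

intersection = [21]

i=0 j=0: 2<3, i++
i=1 j=0: 17>3, j++
i=1 j=1: 17>5, j++
i=1 j=2: 17>9, j++
i=1 j=3: 17>15, j++
i=1 j=4: 17<21, i++
i=2 j=4: 19<21, i++
i=3 j=4: 21==21 emit, i++,j++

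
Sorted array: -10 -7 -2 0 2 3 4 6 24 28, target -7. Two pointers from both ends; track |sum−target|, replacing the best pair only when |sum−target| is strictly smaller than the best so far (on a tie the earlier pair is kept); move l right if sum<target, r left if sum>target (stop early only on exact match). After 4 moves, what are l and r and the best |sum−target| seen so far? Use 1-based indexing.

[1,10] -10+28=18 d=25 * → r--
[1,9] -10+24=14 d=21 * → r--
[1,8] -10+6=-4 d=3 * → r--
[1,7] -10+4=-6 d=1 * → r--

l=1, r=6, best |Δ|=1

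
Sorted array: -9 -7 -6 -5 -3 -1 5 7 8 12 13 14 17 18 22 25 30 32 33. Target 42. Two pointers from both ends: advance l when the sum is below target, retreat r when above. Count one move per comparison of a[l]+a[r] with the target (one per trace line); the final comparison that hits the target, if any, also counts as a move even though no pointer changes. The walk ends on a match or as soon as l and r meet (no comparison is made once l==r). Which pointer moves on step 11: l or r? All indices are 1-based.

[1,19] -9+33=24 <42 → l++
[2,19] -7+33=26 <42 → l++
[3,19] -6+33=27 <42 → l++
[4,19] -5+33=28 <42 → l++
[5,19] -3+33=30 <42 → l++
[6,19] -1+33=32 <42 → l++
[7,19] 5+33=38 <42 → l++
[8,19] 7+33=40 <42 → l++
[9,19] 8+33=41 <42 → l++
[10,19] 12+33=45 >42 → r--
[10,18] 12+32=44 >42 → r--

r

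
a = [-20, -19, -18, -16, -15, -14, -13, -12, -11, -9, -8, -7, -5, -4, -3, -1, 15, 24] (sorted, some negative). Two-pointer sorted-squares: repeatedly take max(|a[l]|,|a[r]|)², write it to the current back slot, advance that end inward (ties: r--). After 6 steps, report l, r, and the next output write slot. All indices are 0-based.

[0,17] |-20|<=|24| out[17]=576 → r--
[0,16] |-20|>|15| out[16]=400 → l++
[1,16] |-19|>|15| out[15]=361 → l++
[2,16] |-18|>|15| out[14]=324 → l++
[3,16] |-16|>|15| out[13]=256 → l++
[4,16] |-15|<=|15| out[12]=225 → r--

l=4, r=15, next write slot=11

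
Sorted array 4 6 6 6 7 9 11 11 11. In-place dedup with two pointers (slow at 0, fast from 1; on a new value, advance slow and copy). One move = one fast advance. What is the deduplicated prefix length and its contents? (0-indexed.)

(s=0,f=1) a[fast]=6≠a[slow]=4 write a[1]=6 → slow++,fast++
(s=1,f=2) a[fast]=6=a[slow] dup → fast++
(s=1,f=3) a[fast]=6=a[slow] dup → fast++
(s=1,f=4) a[fast]=7≠a[slow]=6 write a[2]=7 → slow++,fast++
(s=2,f=5) a[fast]=9≠a[slow]=7 write a[3]=9 → slow++,fast++
(s=3,f=6) a[fast]=11≠a[slow]=9 write a[4]=11 → slow++,fast++
(s=4,f=7) a[fast]=11=a[slow] dup → fast++
(s=4,f=8) a[fast]=11=a[slow] dup → fast++

length 5; prefix = [4, 6, 7, 9, 11]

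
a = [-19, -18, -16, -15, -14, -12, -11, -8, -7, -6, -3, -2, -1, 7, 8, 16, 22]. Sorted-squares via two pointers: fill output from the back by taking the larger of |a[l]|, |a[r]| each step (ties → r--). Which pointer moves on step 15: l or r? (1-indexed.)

l=1 r=17: |-19|<=|22| out[17]=484, r--
l=1 r=16: |-19|>|16| out[16]=361, l++
l=2 r=16: |-18|>|16| out[15]=324, l++
l=3 r=16: |-16|<=|16| out[14]=256, r--
l=3 r=15: |-16|>|8| out[13]=256, l++
l=4 r=15: |-15|>|8| out[12]=225, l++
l=5 r=15: |-14|>|8| out[11]=196, l++
l=6 r=15: |-12|>|8| out[10]=144, l++
l=7 r=15: |-11|>|8| out[9]=121, l++
l=8 r=15: |-8|<=|8| out[8]=64, r--
l=8 r=14: |-8|>|7| out[7]=64, l++
l=9 r=14: |-7|<=|7| out[6]=49, r--
l=9 r=13: |-7|>|-1| out[5]=49, l++
l=10 r=13: |-6|>|-1| out[4]=36, l++
l=11 r=13: |-3|>|-1| out[3]=9, l++

l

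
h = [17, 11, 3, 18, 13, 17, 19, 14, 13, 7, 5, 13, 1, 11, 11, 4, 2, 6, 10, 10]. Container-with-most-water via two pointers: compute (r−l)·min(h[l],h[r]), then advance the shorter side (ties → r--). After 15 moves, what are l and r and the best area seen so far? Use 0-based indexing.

l=2, r=6, best area=190

l=0 r=19: min(17,10)*19=190 best=190 *, r--
l=0 r=18: min(17,10)*18=180 best=190, r--
l=0 r=17: min(17,6)*17=102 best=190, r--
l=0 r=16: min(17,2)*16=32 best=190, r--
l=0 r=15: min(17,4)*15=60 best=190, r--
l=0 r=14: min(17,11)*14=154 best=190, r--
l=0 r=13: min(17,11)*13=143 best=190, r--
l=0 r=12: min(17,1)*12=12 best=190, r--
l=0 r=11: min(17,13)*11=143 best=190, r--
l=0 r=10: min(17,5)*10=50 best=190, r--
l=0 r=9: min(17,7)*9=63 best=190, r--
l=0 r=8: min(17,13)*8=104 best=190, r--
l=0 r=7: min(17,14)*7=98 best=190, r--
l=0 r=6: min(17,19)*6=102 best=190, l++
l=1 r=6: min(11,19)*5=55 best=190, l++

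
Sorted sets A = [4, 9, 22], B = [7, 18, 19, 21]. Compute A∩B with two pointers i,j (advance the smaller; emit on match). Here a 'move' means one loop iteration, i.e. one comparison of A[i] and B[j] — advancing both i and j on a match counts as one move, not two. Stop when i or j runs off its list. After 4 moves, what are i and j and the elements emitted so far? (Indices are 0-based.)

i=2, j=2, emitted=[]

i=0 j=0: 4<7, i++
i=1 j=0: 9>7, j++
i=1 j=1: 9<18, i++
i=2 j=1: 22>18, j++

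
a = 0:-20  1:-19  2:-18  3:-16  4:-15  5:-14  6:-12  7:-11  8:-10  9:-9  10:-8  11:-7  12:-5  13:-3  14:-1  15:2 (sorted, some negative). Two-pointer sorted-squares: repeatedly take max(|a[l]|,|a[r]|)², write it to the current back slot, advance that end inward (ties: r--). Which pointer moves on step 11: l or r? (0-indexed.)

l

l=0 r=15: |-20|>|2| out[15]=400, l++
l=1 r=15: |-19|>|2| out[14]=361, l++
l=2 r=15: |-18|>|2| out[13]=324, l++
l=3 r=15: |-16|>|2| out[12]=256, l++
l=4 r=15: |-15|>|2| out[11]=225, l++
l=5 r=15: |-14|>|2| out[10]=196, l++
l=6 r=15: |-12|>|2| out[9]=144, l++
l=7 r=15: |-11|>|2| out[8]=121, l++
l=8 r=15: |-10|>|2| out[7]=100, l++
l=9 r=15: |-9|>|2| out[6]=81, l++
l=10 r=15: |-8|>|2| out[5]=64, l++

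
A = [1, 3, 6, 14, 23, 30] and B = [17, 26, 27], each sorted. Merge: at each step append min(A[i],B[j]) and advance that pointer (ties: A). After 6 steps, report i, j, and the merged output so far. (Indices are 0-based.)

i=5, j=1, merged so far=[1, 3, 6, 14, 17, 23]

i=0 j=0: A[i]=1<=B[j]=17 take 1, i++
i=1 j=0: A[i]=3<=B[j]=17 take 3, i++
i=2 j=0: A[i]=6<=B[j]=17 take 6, i++
i=3 j=0: A[i]=14<=B[j]=17 take 14, i++
i=4 j=0: A[i]=23>B[j]=17 take 17, j++
i=4 j=1: A[i]=23<=B[j]=26 take 23, i++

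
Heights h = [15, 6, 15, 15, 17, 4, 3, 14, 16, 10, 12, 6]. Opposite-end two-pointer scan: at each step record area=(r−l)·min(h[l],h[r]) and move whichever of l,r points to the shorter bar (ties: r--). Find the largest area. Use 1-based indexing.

max area = 120

[1,12] min(15,6)*11=66 best=66 * → r--
[1,11] min(15,12)*10=120 best=120 * → r--
[1,10] min(15,10)*9=90 best=120 → r--
[1,9] min(15,16)*8=120 best=120 → l++
[2,9] min(6,16)*7=42 best=120 → l++
[3,9] min(15,16)*6=90 best=120 → l++
[4,9] min(15,16)*5=75 best=120 → l++
[5,9] min(17,16)*4=64 best=120 → r--
[5,8] min(17,14)*3=42 best=120 → r--
[5,7] min(17,3)*2=6 best=120 → r--
[5,6] min(17,4)*1=4 best=120 → r--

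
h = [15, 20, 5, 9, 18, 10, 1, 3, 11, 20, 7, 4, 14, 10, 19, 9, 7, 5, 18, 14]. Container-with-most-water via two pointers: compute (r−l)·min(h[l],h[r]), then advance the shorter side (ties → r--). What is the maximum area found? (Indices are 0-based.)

max area = 306

l=0 r=19: min(15,14)*19=266 best=266 *, r--
l=0 r=18: min(15,18)*18=270 best=270 *, l++
l=1 r=18: min(20,18)*17=306 best=306 *, r--
l=1 r=17: min(20,5)*16=80 best=306, r--
l=1 r=16: min(20,7)*15=105 best=306, r--
l=1 r=15: min(20,9)*14=126 best=306, r--
l=1 r=14: min(20,19)*13=247 best=306, r--
l=1 r=13: min(20,10)*12=120 best=306, r--
l=1 r=12: min(20,14)*11=154 best=306, r--
l=1 r=11: min(20,4)*10=40 best=306, r--
l=1 r=10: min(20,7)*9=63 best=306, r--
l=1 r=9: min(20,20)*8=160 best=306, r--
l=1 r=8: min(20,11)*7=77 best=306, r--
l=1 r=7: min(20,3)*6=18 best=306, r--
l=1 r=6: min(20,1)*5=5 best=306, r--
l=1 r=5: min(20,10)*4=40 best=306, r--
l=1 r=4: min(20,18)*3=54 best=306, r--
l=1 r=3: min(20,9)*2=18 best=306, r--
l=1 r=2: min(20,5)*1=5 best=306, r--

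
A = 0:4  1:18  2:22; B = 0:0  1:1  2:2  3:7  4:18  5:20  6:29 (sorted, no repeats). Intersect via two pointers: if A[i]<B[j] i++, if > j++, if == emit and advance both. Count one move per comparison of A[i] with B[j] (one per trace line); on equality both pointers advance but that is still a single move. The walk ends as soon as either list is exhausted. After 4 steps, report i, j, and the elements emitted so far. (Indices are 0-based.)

i=0 j=0: 4>0, j++
i=0 j=1: 4>1, j++
i=0 j=2: 4>2, j++
i=0 j=3: 4<7, i++

i=1, j=3, emitted=[]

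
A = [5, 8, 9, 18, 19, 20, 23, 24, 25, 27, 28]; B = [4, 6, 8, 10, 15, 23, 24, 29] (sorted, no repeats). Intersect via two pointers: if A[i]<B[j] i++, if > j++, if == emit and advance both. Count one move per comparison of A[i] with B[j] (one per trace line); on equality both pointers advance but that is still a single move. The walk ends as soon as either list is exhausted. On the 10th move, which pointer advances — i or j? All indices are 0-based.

i

[i=0,j=0] 5>4 → j++
[i=0,j=1] 5<6 → i++
[i=1,j=1] 8>6 → j++
[i=1,j=2] 8==8 emit → i++,j++
[i=2,j=3] 9<10 → i++
[i=3,j=3] 18>10 → j++
[i=3,j=4] 18>15 → j++
[i=3,j=5] 18<23 → i++
[i=4,j=5] 19<23 → i++
[i=5,j=5] 20<23 → i++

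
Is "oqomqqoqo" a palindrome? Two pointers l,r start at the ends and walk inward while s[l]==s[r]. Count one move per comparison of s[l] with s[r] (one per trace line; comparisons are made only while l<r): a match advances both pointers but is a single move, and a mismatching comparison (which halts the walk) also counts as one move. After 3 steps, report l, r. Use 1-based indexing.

l=4, r=6

l=1 r=9: 'o'=='o', l++,r--
l=2 r=8: 'q'=='q', l++,r--
l=3 r=7: 'o'=='o', l++,r--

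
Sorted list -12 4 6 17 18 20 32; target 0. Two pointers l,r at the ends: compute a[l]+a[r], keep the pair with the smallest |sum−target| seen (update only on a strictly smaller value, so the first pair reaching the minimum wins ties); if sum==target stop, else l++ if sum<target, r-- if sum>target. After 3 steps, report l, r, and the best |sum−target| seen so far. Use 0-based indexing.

l=0, r=3, best |Δ|=6

[0,6] -12+32=20 d=20 * → r--
[0,5] -12+20=8 d=8 * → r--
[0,4] -12+18=6 d=6 * → r--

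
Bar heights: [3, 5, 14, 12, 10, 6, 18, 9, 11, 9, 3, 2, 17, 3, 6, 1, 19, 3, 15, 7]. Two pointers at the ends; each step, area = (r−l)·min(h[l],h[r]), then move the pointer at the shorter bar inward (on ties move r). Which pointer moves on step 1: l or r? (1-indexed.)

l

l=1 r=20: min(3,7)*19=57 best=57 *, l++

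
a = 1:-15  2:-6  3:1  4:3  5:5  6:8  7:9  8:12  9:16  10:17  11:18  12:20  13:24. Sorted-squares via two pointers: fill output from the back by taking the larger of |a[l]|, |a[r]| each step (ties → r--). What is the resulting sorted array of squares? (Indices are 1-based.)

[1,13] |-15|<=|24| out[13]=576 → r--
[1,12] |-15|<=|20| out[12]=400 → r--
[1,11] |-15|<=|18| out[11]=324 → r--
[1,10] |-15|<=|17| out[10]=289 → r--
[1,9] |-15|<=|16| out[9]=256 → r--
[1,8] |-15|>|12| out[8]=225 → l++
[2,8] |-6|<=|12| out[7]=144 → r--
[2,7] |-6|<=|9| out[6]=81 → r--
[2,6] |-6|<=|8| out[5]=64 → r--
[2,5] |-6|>|5| out[4]=36 → l++
[3,5] |1|<=|5| out[3]=25 → r--
[3,4] |1|<=|3| out[2]=9 → r--
[3,3] |1|<=|1| out[1]=1 → r--

[1, 9, 25, 36, 64, 81, 144, 225, 256, 289, 324, 400, 576]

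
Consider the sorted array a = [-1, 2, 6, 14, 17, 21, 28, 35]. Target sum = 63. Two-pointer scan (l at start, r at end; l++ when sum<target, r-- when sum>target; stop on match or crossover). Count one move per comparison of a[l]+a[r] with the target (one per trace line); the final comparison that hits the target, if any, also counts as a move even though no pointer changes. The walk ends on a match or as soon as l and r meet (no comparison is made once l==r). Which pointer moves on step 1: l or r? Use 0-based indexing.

l

l=0 r=7: -1+35=34 <63, l++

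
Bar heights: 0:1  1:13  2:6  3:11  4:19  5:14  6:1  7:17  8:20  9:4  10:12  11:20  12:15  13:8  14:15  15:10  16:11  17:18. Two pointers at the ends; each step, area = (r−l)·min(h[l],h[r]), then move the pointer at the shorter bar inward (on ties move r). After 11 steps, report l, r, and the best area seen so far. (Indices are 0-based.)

[0,17] min(1,18)*17=17 best=17 * → l++
[1,17] min(13,18)*16=208 best=208 * → l++
[2,17] min(6,18)*15=90 best=208 → l++
[3,17] min(11,18)*14=154 best=208 → l++
[4,17] min(19,18)*13=234 best=234 * → r--
[4,16] min(19,11)*12=132 best=234 → r--
[4,15] min(19,10)*11=110 best=234 → r--
[4,14] min(19,15)*10=150 best=234 → r--
[4,13] min(19,8)*9=72 best=234 → r--
[4,12] min(19,15)*8=120 best=234 → r--
[4,11] min(19,20)*7=133 best=234 → l++

l=5, r=11, best area=234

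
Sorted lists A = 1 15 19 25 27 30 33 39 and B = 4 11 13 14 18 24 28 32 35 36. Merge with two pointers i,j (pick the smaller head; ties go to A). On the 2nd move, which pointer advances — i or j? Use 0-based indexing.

i=0 j=0: A[i]=1<=B[j]=4 take 1, i++
i=1 j=0: A[i]=15>B[j]=4 take 4, j++

j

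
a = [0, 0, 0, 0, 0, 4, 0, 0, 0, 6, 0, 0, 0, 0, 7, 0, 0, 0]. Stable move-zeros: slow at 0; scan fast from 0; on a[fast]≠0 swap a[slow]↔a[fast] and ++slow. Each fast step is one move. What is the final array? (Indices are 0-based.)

(s=0,f=0) a[fast]=0 → fast++
(s=0,f=1) a[fast]=0 → fast++
(s=0,f=2) a[fast]=0 → fast++
(s=0,f=3) a[fast]=0 → fast++
(s=0,f=4) a[fast]=0 → fast++
(s=0,f=5) a[fast]=4≠0 swap→a[0]=4 → slow++,fast++
(s=1,f=6) a[fast]=0 → fast++
(s=1,f=7) a[fast]=0 → fast++
(s=1,f=8) a[fast]=0 → fast++
(s=1,f=9) a[fast]=6≠0 swap→a[1]=6 → slow++,fast++
(s=2,f=10) a[fast]=0 → fast++
(s=2,f=11) a[fast]=0 → fast++
(s=2,f=12) a[fast]=0 → fast++
(s=2,f=13) a[fast]=0 → fast++
(s=2,f=14) a[fast]=7≠0 swap→a[2]=7 → slow++,fast++
(s=3,f=15) a[fast]=0 → fast++
(s=3,f=16) a[fast]=0 → fast++
(s=3,f=17) a[fast]=0 → fast++

[4, 6, 7, 0, 0, 0, 0, 0, 0, 0, 0, 0, 0, 0, 0, 0, 0, 0]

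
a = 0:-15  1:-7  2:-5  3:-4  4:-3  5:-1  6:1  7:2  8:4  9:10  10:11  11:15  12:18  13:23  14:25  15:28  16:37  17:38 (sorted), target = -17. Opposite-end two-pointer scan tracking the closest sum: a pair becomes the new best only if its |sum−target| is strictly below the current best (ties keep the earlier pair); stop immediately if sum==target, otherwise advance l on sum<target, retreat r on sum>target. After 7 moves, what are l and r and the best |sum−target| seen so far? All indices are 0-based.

l=0 r=17: -15+38=23 d=40 *, r--
l=0 r=16: -15+37=22 d=39 *, r--
l=0 r=15: -15+28=13 d=30 *, r--
l=0 r=14: -15+25=10 d=27 *, r--
l=0 r=13: -15+23=8 d=25 *, r--
l=0 r=12: -15+18=3 d=20 *, r--
l=0 r=11: -15+15=0 d=17 *, r--

l=0, r=10, best |Δ|=17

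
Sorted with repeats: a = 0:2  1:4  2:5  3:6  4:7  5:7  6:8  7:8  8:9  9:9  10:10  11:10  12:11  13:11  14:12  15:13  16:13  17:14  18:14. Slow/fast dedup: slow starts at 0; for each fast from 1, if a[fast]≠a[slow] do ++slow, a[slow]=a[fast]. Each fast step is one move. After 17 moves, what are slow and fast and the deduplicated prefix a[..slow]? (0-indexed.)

slow=11, fast=18, prefix=[2, 4, 5, 6, 7, 8, 9, 10, 11, 12, 13, 14]

(s=0,f=1) a[fast]=4≠a[slow]=2 write a[1]=4 → slow++,fast++
(s=1,f=2) a[fast]=5≠a[slow]=4 write a[2]=5 → slow++,fast++
(s=2,f=3) a[fast]=6≠a[slow]=5 write a[3]=6 → slow++,fast++
(s=3,f=4) a[fast]=7≠a[slow]=6 write a[4]=7 → slow++,fast++
(s=4,f=5) a[fast]=7=a[slow] dup → fast++
(s=4,f=6) a[fast]=8≠a[slow]=7 write a[5]=8 → slow++,fast++
(s=5,f=7) a[fast]=8=a[slow] dup → fast++
(s=5,f=8) a[fast]=9≠a[slow]=8 write a[6]=9 → slow++,fast++
(s=6,f=9) a[fast]=9=a[slow] dup → fast++
(s=6,f=10) a[fast]=10≠a[slow]=9 write a[7]=10 → slow++,fast++
(s=7,f=11) a[fast]=10=a[slow] dup → fast++
(s=7,f=12) a[fast]=11≠a[slow]=10 write a[8]=11 → slow++,fast++
(s=8,f=13) a[fast]=11=a[slow] dup → fast++
(s=8,f=14) a[fast]=12≠a[slow]=11 write a[9]=12 → slow++,fast++
(s=9,f=15) a[fast]=13≠a[slow]=12 write a[10]=13 → slow++,fast++
(s=10,f=16) a[fast]=13=a[slow] dup → fast++
(s=10,f=17) a[fast]=14≠a[slow]=13 write a[11]=14 → slow++,fast++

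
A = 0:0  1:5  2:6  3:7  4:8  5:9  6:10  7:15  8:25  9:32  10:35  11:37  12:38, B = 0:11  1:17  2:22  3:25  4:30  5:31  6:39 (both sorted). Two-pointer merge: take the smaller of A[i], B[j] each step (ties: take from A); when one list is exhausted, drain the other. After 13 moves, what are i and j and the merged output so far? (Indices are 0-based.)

i=0 j=0: A[i]=0<=B[j]=11 take 0, i++
i=1 j=0: A[i]=5<=B[j]=11 take 5, i++
i=2 j=0: A[i]=6<=B[j]=11 take 6, i++
i=3 j=0: A[i]=7<=B[j]=11 take 7, i++
i=4 j=0: A[i]=8<=B[j]=11 take 8, i++
i=5 j=0: A[i]=9<=B[j]=11 take 9, i++
i=6 j=0: A[i]=10<=B[j]=11 take 10, i++
i=7 j=0: A[i]=15>B[j]=11 take 11, j++
i=7 j=1: A[i]=15<=B[j]=17 take 15, i++
i=8 j=1: A[i]=25>B[j]=17 take 17, j++
i=8 j=2: A[i]=25>B[j]=22 take 22, j++
i=8 j=3: A[i]=25<=B[j]=25 take 25, i++
i=9 j=3: A[i]=32>B[j]=25 take 25, j++

i=9, j=4, merged so far=[0, 5, 6, 7, 8, 9, 10, 11, 15, 17, 22, 25, 25]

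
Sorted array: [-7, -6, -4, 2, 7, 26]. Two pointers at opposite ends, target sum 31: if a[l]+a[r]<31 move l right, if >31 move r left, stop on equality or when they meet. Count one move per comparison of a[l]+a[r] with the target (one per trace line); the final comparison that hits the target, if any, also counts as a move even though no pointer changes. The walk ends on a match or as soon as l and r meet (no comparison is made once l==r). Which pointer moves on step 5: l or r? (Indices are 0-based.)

[0,5] -7+26=19 <31 → l++
[1,5] -6+26=20 <31 → l++
[2,5] -4+26=22 <31 → l++
[3,5] 2+26=28 <31 → l++
[4,5] 7+26=33 >31 → r--

r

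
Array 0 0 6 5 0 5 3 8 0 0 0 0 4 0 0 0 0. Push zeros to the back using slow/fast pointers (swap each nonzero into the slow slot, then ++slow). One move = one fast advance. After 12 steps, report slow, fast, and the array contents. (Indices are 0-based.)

slow=5, fast=12, a=[6, 5, 5, 3, 8, 0, 0, 0, 0, 0, 0, 0, 4, 0, 0, 0, 0]

(s=0,f=0) a[fast]=0 → fast++
(s=0,f=1) a[fast]=0 → fast++
(s=0,f=2) a[fast]=6≠0 swap→a[0]=6 → slow++,fast++
(s=1,f=3) a[fast]=5≠0 swap→a[1]=5 → slow++,fast++
(s=2,f=4) a[fast]=0 → fast++
(s=2,f=5) a[fast]=5≠0 swap→a[2]=5 → slow++,fast++
(s=3,f=6) a[fast]=3≠0 swap→a[3]=3 → slow++,fast++
(s=4,f=7) a[fast]=8≠0 swap→a[4]=8 → slow++,fast++
(s=5,f=8) a[fast]=0 → fast++
(s=5,f=9) a[fast]=0 → fast++
(s=5,f=10) a[fast]=0 → fast++
(s=5,f=11) a[fast]=0 → fast++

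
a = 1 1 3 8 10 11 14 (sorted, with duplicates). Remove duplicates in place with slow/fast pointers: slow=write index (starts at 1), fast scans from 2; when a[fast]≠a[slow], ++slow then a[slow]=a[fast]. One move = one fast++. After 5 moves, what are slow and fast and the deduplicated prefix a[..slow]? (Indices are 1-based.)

slow=1 fast=2: a[fast]=1=a[slow] dup, fast++
slow=1 fast=3: a[fast]=3≠a[slow]=1 write a[2]=3, slow++,fast++
slow=2 fast=4: a[fast]=8≠a[slow]=3 write a[3]=8, slow++,fast++
slow=3 fast=5: a[fast]=10≠a[slow]=8 write a[4]=10, slow++,fast++
slow=4 fast=6: a[fast]=11≠a[slow]=10 write a[5]=11, slow++,fast++

slow=5, fast=7, prefix=[1, 3, 8, 10, 11]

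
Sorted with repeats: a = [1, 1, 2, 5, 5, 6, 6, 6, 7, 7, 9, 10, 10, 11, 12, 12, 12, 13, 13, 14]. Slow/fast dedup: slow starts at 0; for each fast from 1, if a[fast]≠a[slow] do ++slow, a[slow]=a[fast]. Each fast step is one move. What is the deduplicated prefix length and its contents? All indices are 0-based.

length 11; prefix = [1, 2, 5, 6, 7, 9, 10, 11, 12, 13, 14]

(s=0,f=1) a[fast]=1=a[slow] dup → fast++
(s=0,f=2) a[fast]=2≠a[slow]=1 write a[1]=2 → slow++,fast++
(s=1,f=3) a[fast]=5≠a[slow]=2 write a[2]=5 → slow++,fast++
(s=2,f=4) a[fast]=5=a[slow] dup → fast++
(s=2,f=5) a[fast]=6≠a[slow]=5 write a[3]=6 → slow++,fast++
(s=3,f=6) a[fast]=6=a[slow] dup → fast++
(s=3,f=7) a[fast]=6=a[slow] dup → fast++
(s=3,f=8) a[fast]=7≠a[slow]=6 write a[4]=7 → slow++,fast++
(s=4,f=9) a[fast]=7=a[slow] dup → fast++
(s=4,f=10) a[fast]=9≠a[slow]=7 write a[5]=9 → slow++,fast++
(s=5,f=11) a[fast]=10≠a[slow]=9 write a[6]=10 → slow++,fast++
(s=6,f=12) a[fast]=10=a[slow] dup → fast++
(s=6,f=13) a[fast]=11≠a[slow]=10 write a[7]=11 → slow++,fast++
(s=7,f=14) a[fast]=12≠a[slow]=11 write a[8]=12 → slow++,fast++
(s=8,f=15) a[fast]=12=a[slow] dup → fast++
(s=8,f=16) a[fast]=12=a[slow] dup → fast++
(s=8,f=17) a[fast]=13≠a[slow]=12 write a[9]=13 → slow++,fast++
(s=9,f=18) a[fast]=13=a[slow] dup → fast++
(s=9,f=19) a[fast]=14≠a[slow]=13 write a[10]=14 → slow++,fast++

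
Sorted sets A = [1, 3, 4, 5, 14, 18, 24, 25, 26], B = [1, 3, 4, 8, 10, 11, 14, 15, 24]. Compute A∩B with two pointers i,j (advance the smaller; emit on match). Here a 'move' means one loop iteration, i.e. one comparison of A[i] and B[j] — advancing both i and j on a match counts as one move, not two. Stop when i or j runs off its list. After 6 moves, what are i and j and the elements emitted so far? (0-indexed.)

i=4, j=5, emitted=[1, 3, 4]

i=0 j=0: 1==1 emit, i++,j++
i=1 j=1: 3==3 emit, i++,j++
i=2 j=2: 4==4 emit, i++,j++
i=3 j=3: 5<8, i++
i=4 j=3: 14>8, j++
i=4 j=4: 14>10, j++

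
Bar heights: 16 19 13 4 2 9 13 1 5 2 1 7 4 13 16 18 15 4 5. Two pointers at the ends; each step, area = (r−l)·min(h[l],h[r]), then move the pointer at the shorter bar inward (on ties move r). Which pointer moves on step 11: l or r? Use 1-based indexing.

l=1 r=19: min(16,5)*18=90 best=90 *, r--
l=1 r=18: min(16,4)*17=68 best=90, r--
l=1 r=17: min(16,15)*16=240 best=240 *, r--
l=1 r=16: min(16,18)*15=240 best=240, l++
l=2 r=16: min(19,18)*14=252 best=252 *, r--
l=2 r=15: min(19,16)*13=208 best=252, r--
l=2 r=14: min(19,13)*12=156 best=252, r--
l=2 r=13: min(19,4)*11=44 best=252, r--
l=2 r=12: min(19,7)*10=70 best=252, r--
l=2 r=11: min(19,1)*9=9 best=252, r--
l=2 r=10: min(19,2)*8=16 best=252, r--

r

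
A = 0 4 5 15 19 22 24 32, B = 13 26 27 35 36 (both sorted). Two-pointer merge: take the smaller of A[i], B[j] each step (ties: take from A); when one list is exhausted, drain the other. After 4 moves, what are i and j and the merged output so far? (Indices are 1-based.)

[i=1,j=1] A[i]=0<=B[j]=13 take 0 → i++
[i=2,j=1] A[i]=4<=B[j]=13 take 4 → i++
[i=3,j=1] A[i]=5<=B[j]=13 take 5 → i++
[i=4,j=1] A[i]=15>B[j]=13 take 13 → j++

i=4, j=2, merged so far=[0, 4, 5, 13]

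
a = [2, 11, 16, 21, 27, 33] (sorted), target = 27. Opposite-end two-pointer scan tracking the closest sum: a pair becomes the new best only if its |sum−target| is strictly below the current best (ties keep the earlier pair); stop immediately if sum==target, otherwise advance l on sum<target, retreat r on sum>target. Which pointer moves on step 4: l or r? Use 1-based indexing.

l=1 r=6: 2+33=35 d=8 *, r--
l=1 r=5: 2+27=29 d=2 *, r--
l=1 r=4: 2+21=23 d=4, l++
l=2 r=4: 11+21=32 d=5, r--

r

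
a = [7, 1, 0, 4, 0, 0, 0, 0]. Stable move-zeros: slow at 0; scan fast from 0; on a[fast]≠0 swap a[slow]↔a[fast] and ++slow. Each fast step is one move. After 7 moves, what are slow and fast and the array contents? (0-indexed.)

slow=0 fast=0: a[fast]=7≠0 swap→a[0]=7, slow++,fast++
slow=1 fast=1: a[fast]=1≠0 swap→a[1]=1, slow++,fast++
slow=2 fast=2: a[fast]=0, fast++
slow=2 fast=3: a[fast]=4≠0 swap→a[2]=4, slow++,fast++
slow=3 fast=4: a[fast]=0, fast++
slow=3 fast=5: a[fast]=0, fast++
slow=3 fast=6: a[fast]=0, fast++

slow=3, fast=7, a=[7, 1, 4, 0, 0, 0, 0, 0]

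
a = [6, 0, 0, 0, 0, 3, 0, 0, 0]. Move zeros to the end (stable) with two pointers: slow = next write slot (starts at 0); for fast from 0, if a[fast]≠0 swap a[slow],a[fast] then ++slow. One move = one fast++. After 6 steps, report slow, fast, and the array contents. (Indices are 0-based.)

slow=2, fast=6, a=[6, 3, 0, 0, 0, 0, 0, 0, 0]

slow=0 fast=0: a[fast]=6≠0 swap→a[0]=6, slow++,fast++
slow=1 fast=1: a[fast]=0, fast++
slow=1 fast=2: a[fast]=0, fast++
slow=1 fast=3: a[fast]=0, fast++
slow=1 fast=4: a[fast]=0, fast++
slow=1 fast=5: a[fast]=3≠0 swap→a[1]=3, slow++,fast++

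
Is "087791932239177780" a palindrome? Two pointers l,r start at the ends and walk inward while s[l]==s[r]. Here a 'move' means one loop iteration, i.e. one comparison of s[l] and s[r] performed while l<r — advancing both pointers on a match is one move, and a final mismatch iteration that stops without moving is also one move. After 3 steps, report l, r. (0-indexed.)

l=0 r=17: '0'=='0', l++,r--
l=1 r=16: '8'=='8', l++,r--
l=2 r=15: '7'=='7', l++,r--

l=3, r=14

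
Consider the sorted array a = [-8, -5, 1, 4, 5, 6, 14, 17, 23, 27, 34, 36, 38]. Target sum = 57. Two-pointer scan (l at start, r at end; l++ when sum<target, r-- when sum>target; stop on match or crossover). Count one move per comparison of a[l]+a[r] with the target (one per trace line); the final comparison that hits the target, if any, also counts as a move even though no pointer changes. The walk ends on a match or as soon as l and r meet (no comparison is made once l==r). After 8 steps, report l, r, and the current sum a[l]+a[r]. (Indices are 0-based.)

l=8, r=12, sum=61

[0,12] -8+38=30 <57 → l++
[1,12] -5+38=33 <57 → l++
[2,12] 1+38=39 <57 → l++
[3,12] 4+38=42 <57 → l++
[4,12] 5+38=43 <57 → l++
[5,12] 6+38=44 <57 → l++
[6,12] 14+38=52 <57 → l++
[7,12] 17+38=55 <57 → l++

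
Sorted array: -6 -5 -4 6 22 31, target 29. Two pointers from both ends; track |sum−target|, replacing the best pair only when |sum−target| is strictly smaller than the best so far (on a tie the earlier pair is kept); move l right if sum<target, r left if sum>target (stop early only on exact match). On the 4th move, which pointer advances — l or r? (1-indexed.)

[1,6] -6+31=25 d=4 * → l++
[2,6] -5+31=26 d=3 * → l++
[3,6] -4+31=27 d=2 * → l++
[4,6] 6+31=37 d=8 → r--

r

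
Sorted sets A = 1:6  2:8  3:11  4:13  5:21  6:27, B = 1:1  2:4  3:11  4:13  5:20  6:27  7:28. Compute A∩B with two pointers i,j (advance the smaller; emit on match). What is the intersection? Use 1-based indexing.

[i=1,j=1] 6>1 → j++
[i=1,j=2] 6>4 → j++
[i=1,j=3] 6<11 → i++
[i=2,j=3] 8<11 → i++
[i=3,j=3] 11==11 emit → i++,j++
[i=4,j=4] 13==13 emit → i++,j++
[i=5,j=5] 21>20 → j++
[i=5,j=6] 21<27 → i++
[i=6,j=6] 27==27 emit → i++,j++

intersection = [11, 13, 27]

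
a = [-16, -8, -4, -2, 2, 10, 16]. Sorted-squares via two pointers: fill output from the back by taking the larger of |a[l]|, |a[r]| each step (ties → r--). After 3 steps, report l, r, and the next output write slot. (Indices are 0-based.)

l=1, r=4, next write slot=3

[0,6] |-16|<=|16| out[6]=256 → r--
[0,5] |-16|>|10| out[5]=256 → l++
[1,5] |-8|<=|10| out[4]=100 → r--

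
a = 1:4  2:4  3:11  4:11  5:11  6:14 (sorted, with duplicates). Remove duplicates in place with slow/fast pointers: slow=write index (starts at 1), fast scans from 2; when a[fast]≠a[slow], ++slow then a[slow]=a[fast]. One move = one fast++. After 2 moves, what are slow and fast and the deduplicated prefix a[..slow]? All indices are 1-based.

slow=2, fast=4, prefix=[4, 11]

slow=1 fast=2: a[fast]=4=a[slow] dup, fast++
slow=1 fast=3: a[fast]=11≠a[slow]=4 write a[2]=11, slow++,fast++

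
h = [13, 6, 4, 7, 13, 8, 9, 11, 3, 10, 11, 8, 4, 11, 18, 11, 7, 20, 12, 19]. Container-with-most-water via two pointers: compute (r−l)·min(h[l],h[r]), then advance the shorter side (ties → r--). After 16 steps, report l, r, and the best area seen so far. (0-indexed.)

l=16, r=19, best area=247

l=0 r=19: min(13,19)*19=247 best=247 *, l++
l=1 r=19: min(6,19)*18=108 best=247, l++
l=2 r=19: min(4,19)*17=68 best=247, l++
l=3 r=19: min(7,19)*16=112 best=247, l++
l=4 r=19: min(13,19)*15=195 best=247, l++
l=5 r=19: min(8,19)*14=112 best=247, l++
l=6 r=19: min(9,19)*13=117 best=247, l++
l=7 r=19: min(11,19)*12=132 best=247, l++
l=8 r=19: min(3,19)*11=33 best=247, l++
l=9 r=19: min(10,19)*10=100 best=247, l++
l=10 r=19: min(11,19)*9=99 best=247, l++
l=11 r=19: min(8,19)*8=64 best=247, l++
l=12 r=19: min(4,19)*7=28 best=247, l++
l=13 r=19: min(11,19)*6=66 best=247, l++
l=14 r=19: min(18,19)*5=90 best=247, l++
l=15 r=19: min(11,19)*4=44 best=247, l++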